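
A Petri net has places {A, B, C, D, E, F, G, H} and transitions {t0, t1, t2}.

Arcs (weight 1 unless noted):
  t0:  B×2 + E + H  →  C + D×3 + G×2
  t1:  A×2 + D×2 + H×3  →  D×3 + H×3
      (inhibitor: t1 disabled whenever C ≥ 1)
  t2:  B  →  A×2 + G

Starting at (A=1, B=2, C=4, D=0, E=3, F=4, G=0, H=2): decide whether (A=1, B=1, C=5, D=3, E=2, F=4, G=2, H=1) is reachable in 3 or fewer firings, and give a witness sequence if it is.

depth 0: 1 marking
depth 1: 3 markings reached so far
depth 2: 4 markings reached so far
depth 3: 4 markings reached so far
(frontier empty at depth 3; search complete)
target is not among the 4 markings reachable within 3 steps

NO — not reachable within 3 firings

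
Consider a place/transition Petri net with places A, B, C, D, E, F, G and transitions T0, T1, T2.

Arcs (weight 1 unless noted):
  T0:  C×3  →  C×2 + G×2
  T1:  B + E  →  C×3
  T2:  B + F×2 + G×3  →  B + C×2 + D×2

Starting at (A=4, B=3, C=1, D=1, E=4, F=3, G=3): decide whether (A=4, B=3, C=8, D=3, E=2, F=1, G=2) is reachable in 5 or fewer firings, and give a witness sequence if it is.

depth 0: 1 marking
depth 1: 3 markings reached so far
depth 2: 7 markings reached so far
depth 3: 12 markings reached so far
depth 4: 17 markings reached so far
depth 5: 22 markings reached so far
target is not among the 22 markings reachable within 5 steps

NO — not reachable within 5 firings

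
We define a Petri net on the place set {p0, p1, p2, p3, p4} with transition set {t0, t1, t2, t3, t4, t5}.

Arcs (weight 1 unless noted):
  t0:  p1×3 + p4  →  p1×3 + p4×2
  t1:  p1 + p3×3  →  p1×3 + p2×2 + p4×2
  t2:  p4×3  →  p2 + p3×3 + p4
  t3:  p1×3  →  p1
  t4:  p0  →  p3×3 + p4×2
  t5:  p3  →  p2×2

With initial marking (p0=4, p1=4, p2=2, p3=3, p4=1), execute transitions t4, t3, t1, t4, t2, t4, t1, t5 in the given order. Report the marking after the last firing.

step 1: fire t4:  (p0=4, p1=4, p2=2, p3=3, p4=1) → (p0=3, p1=4, p2=2, p3=6, p4=3)
step 2: fire t3:  (p0=3, p1=4, p2=2, p3=6, p4=3) → (p0=3, p1=2, p2=2, p3=6, p4=3)
step 3: fire t1:  (p0=3, p1=2, p2=2, p3=6, p4=3) → (p0=3, p1=4, p2=4, p3=3, p4=5)
step 4: fire t4:  (p0=3, p1=4, p2=4, p3=3, p4=5) → (p0=2, p1=4, p2=4, p3=6, p4=7)
step 5: fire t2:  (p0=2, p1=4, p2=4, p3=6, p4=7) → (p0=2, p1=4, p2=5, p3=9, p4=5)
step 6: fire t4:  (p0=2, p1=4, p2=5, p3=9, p4=5) → (p0=1, p1=4, p2=5, p3=12, p4=7)
step 7: fire t1:  (p0=1, p1=4, p2=5, p3=12, p4=7) → (p0=1, p1=6, p2=7, p3=9, p4=9)
step 8: fire t5:  (p0=1, p1=6, p2=7, p3=9, p4=9) → (p0=1, p1=6, p2=9, p3=8, p4=9)

(p0=1, p1=6, p2=9, p3=8, p4=9)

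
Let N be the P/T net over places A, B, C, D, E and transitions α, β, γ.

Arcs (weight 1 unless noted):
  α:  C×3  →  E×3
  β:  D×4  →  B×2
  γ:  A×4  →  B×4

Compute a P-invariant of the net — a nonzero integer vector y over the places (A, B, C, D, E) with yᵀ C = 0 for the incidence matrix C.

Incidence matrix C (rows=places, cols=transitions):
        α    β    γ
    A   0    0   -4
    B   0    2    4
    C  -3    0    0
    D   0   -4    0
    E   3    0    0

Candidate y = [2, 2, 0, 1, 0]; check y·C column-wise:
  col α: 2·0 + 2·0 + 0·-3 + 1·0 + 0·3 = 0
  col β: 2·0 + 2·2 + 1·-4 = 0
  col γ: 2·-4 + 2·4 + 1·0 = 0

y = (A:2, B:2, C:0, D:1, E:0)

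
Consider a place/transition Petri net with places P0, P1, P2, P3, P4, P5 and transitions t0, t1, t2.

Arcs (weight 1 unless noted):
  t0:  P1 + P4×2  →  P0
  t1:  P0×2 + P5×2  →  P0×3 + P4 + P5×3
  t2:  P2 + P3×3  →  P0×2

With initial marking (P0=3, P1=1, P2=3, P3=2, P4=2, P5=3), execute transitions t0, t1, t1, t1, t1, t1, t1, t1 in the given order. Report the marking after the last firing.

(P0=11, P1=0, P2=3, P3=2, P4=7, P5=10)

step 1: fire t0:  (P0=3, P1=1, P2=3, P3=2, P4=2, P5=3) → (P0=4, P1=0, P2=3, P3=2, P4=0, P5=3)
step 2: fire t1:  (P0=4, P1=0, P2=3, P3=2, P4=0, P5=3) → (P0=5, P1=0, P2=3, P3=2, P4=1, P5=4)
step 3: fire t1:  (P0=5, P1=0, P2=3, P3=2, P4=1, P5=4) → (P0=6, P1=0, P2=3, P3=2, P4=2, P5=5)
step 4: fire t1:  (P0=6, P1=0, P2=3, P3=2, P4=2, P5=5) → (P0=7, P1=0, P2=3, P3=2, P4=3, P5=6)
step 5: fire t1:  (P0=7, P1=0, P2=3, P3=2, P4=3, P5=6) → (P0=8, P1=0, P2=3, P3=2, P4=4, P5=7)
step 6: fire t1:  (P0=8, P1=0, P2=3, P3=2, P4=4, P5=7) → (P0=9, P1=0, P2=3, P3=2, P4=5, P5=8)
step 7: fire t1:  (P0=9, P1=0, P2=3, P3=2, P4=5, P5=8) → (P0=10, P1=0, P2=3, P3=2, P4=6, P5=9)
step 8: fire t1:  (P0=10, P1=0, P2=3, P3=2, P4=6, P5=9) → (P0=11, P1=0, P2=3, P3=2, P4=7, P5=10)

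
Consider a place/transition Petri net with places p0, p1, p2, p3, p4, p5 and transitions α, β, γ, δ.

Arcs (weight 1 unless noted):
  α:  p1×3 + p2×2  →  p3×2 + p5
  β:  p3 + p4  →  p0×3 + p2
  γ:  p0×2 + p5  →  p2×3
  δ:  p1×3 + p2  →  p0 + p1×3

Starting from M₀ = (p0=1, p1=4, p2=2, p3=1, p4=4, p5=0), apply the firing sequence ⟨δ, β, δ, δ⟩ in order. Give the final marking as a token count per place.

(p0=7, p1=4, p2=0, p3=0, p4=3, p5=0)

step 1: fire δ:  (p0=1, p1=4, p2=2, p3=1, p4=4, p5=0) → (p0=2, p1=4, p2=1, p3=1, p4=4, p5=0)
step 2: fire β:  (p0=2, p1=4, p2=1, p3=1, p4=4, p5=0) → (p0=5, p1=4, p2=2, p3=0, p4=3, p5=0)
step 3: fire δ:  (p0=5, p1=4, p2=2, p3=0, p4=3, p5=0) → (p0=6, p1=4, p2=1, p3=0, p4=3, p5=0)
step 4: fire δ:  (p0=6, p1=4, p2=1, p3=0, p4=3, p5=0) → (p0=7, p1=4, p2=0, p3=0, p4=3, p5=0)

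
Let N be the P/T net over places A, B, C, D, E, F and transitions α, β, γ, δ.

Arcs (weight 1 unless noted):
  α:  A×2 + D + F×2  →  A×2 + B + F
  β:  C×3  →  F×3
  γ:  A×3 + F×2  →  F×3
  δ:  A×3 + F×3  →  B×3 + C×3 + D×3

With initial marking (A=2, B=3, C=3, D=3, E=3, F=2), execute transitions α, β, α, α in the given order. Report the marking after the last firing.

(A=2, B=6, C=0, D=0, E=3, F=2)

step 1: fire α:  (A=2, B=3, C=3, D=3, E=3, F=2) → (A=2, B=4, C=3, D=2, E=3, F=1)
step 2: fire β:  (A=2, B=4, C=3, D=2, E=3, F=1) → (A=2, B=4, C=0, D=2, E=3, F=4)
step 3: fire α:  (A=2, B=4, C=0, D=2, E=3, F=4) → (A=2, B=5, C=0, D=1, E=3, F=3)
step 4: fire α:  (A=2, B=5, C=0, D=1, E=3, F=3) → (A=2, B=6, C=0, D=0, E=3, F=2)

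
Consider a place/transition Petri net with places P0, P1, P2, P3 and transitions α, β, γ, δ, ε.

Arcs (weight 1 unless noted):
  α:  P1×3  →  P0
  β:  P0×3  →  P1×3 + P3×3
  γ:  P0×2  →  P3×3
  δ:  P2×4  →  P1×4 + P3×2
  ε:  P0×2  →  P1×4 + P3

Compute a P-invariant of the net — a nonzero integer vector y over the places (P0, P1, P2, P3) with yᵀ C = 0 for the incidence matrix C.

y = (P0:3, P1:1, P2:2, P3:2)

Incidence matrix C (rows=places, cols=transitions):
        α    β    γ    δ    ε
   P0   1   -3   -2    0   -2
   P1  -3    3    0    4    4
   P2   0    0    0   -4    0
   P3   0    3    3    2    1

Candidate y = [3, 1, 2, 2]; check y·C column-wise:
  col α: 3·1 + 1·-3 + 2·0 + 2·0 = 0
  col β: 3·-3 + 1·3 + 2·0 + 2·3 = 0
  col γ: 3·-2 + 1·0 + 2·0 + 2·3 = 0
  col δ: 3·0 + 1·4 + 2·-4 + 2·2 = 0
  col ε: 3·-2 + 1·4 + 2·0 + 2·1 = 0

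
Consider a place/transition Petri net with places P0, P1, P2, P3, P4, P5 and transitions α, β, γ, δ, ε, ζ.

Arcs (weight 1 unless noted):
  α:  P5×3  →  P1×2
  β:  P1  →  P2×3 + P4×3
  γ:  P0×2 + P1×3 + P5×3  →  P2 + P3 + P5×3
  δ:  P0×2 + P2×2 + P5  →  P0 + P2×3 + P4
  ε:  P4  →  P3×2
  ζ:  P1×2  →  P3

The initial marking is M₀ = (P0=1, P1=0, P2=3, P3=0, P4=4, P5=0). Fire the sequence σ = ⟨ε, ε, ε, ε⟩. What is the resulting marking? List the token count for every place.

(P0=1, P1=0, P2=3, P3=8, P4=0, P5=0)

step 1: fire ε:  (P0=1, P1=0, P2=3, P3=0, P4=4, P5=0) → (P0=1, P1=0, P2=3, P3=2, P4=3, P5=0)
step 2: fire ε:  (P0=1, P1=0, P2=3, P3=2, P4=3, P5=0) → (P0=1, P1=0, P2=3, P3=4, P4=2, P5=0)
step 3: fire ε:  (P0=1, P1=0, P2=3, P3=4, P4=2, P5=0) → (P0=1, P1=0, P2=3, P3=6, P4=1, P5=0)
step 4: fire ε:  (P0=1, P1=0, P2=3, P3=6, P4=1, P5=0) → (P0=1, P1=0, P2=3, P3=8, P4=0, P5=0)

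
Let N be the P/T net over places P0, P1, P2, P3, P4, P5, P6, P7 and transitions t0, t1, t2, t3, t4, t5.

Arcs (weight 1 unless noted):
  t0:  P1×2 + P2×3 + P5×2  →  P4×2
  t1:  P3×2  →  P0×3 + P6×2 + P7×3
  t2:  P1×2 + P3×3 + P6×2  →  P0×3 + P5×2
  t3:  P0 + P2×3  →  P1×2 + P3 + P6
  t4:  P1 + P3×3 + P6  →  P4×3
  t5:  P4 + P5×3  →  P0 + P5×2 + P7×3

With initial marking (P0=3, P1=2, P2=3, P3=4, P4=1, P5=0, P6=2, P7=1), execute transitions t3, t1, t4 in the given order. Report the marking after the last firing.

step 1: fire t3:  (P0=3, P1=2, P2=3, P3=4, P4=1, P5=0, P6=2, P7=1) → (P0=2, P1=4, P2=0, P3=5, P4=1, P5=0, P6=3, P7=1)
step 2: fire t1:  (P0=2, P1=4, P2=0, P3=5, P4=1, P5=0, P6=3, P7=1) → (P0=5, P1=4, P2=0, P3=3, P4=1, P5=0, P6=5, P7=4)
step 3: fire t4:  (P0=5, P1=4, P2=0, P3=3, P4=1, P5=0, P6=5, P7=4) → (P0=5, P1=3, P2=0, P3=0, P4=4, P5=0, P6=4, P7=4)

(P0=5, P1=3, P2=0, P3=0, P4=4, P5=0, P6=4, P7=4)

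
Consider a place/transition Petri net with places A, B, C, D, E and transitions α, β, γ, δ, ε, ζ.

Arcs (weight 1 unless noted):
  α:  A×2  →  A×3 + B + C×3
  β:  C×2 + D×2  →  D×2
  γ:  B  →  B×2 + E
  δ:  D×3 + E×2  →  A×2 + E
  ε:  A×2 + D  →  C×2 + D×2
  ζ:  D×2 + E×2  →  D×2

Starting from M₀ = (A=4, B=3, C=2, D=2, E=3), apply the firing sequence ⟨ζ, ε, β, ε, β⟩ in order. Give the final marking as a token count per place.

step 1: fire ζ:  (A=4, B=3, C=2, D=2, E=3) → (A=4, B=3, C=2, D=2, E=1)
step 2: fire ε:  (A=4, B=3, C=2, D=2, E=1) → (A=2, B=3, C=4, D=3, E=1)
step 3: fire β:  (A=2, B=3, C=4, D=3, E=1) → (A=2, B=3, C=2, D=3, E=1)
step 4: fire ε:  (A=2, B=3, C=2, D=3, E=1) → (A=0, B=3, C=4, D=4, E=1)
step 5: fire β:  (A=0, B=3, C=4, D=4, E=1) → (A=0, B=3, C=2, D=4, E=1)

(A=0, B=3, C=2, D=4, E=1)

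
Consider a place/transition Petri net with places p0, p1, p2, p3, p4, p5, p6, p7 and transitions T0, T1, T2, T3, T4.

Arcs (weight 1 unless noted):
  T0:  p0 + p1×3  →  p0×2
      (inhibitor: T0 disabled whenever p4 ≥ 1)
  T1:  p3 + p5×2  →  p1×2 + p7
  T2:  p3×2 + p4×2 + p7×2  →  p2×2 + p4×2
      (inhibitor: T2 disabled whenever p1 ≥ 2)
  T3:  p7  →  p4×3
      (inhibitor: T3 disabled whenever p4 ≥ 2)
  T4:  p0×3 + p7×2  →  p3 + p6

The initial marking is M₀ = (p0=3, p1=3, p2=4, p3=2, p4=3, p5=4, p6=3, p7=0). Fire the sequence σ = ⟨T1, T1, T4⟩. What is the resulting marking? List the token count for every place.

(p0=0, p1=7, p2=4, p3=1, p4=3, p5=0, p6=4, p7=0)

step 1: fire T1:  (p0=3, p1=3, p2=4, p3=2, p4=3, p5=4, p6=3, p7=0) → (p0=3, p1=5, p2=4, p3=1, p4=3, p5=2, p6=3, p7=1)
step 2: fire T1:  (p0=3, p1=5, p2=4, p3=1, p4=3, p5=2, p6=3, p7=1) → (p0=3, p1=7, p2=4, p3=0, p4=3, p5=0, p6=3, p7=2)
step 3: fire T4:  (p0=3, p1=7, p2=4, p3=0, p4=3, p5=0, p6=3, p7=2) → (p0=0, p1=7, p2=4, p3=1, p4=3, p5=0, p6=4, p7=0)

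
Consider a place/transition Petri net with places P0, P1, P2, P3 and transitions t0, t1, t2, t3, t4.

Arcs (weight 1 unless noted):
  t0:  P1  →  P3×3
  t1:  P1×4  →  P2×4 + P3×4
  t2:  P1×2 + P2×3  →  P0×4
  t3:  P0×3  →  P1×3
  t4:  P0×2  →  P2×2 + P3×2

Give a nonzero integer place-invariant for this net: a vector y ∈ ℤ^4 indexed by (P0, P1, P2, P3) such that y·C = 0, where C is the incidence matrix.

Incidence matrix C (rows=places, cols=transitions):
       t0   t1   t2   t3   t4
   P0   0    0    4   -3   -2
   P1  -1   -4   -2    3    0
   P2   0    4   -3    0    2
   P3   3    4    0    0    2

Candidate y = [3, 3, 2, 1]; check y·C column-wise:
  col t0: 3·0 + 3·-1 + 2·0 + 1·3 = 0
  col t1: 3·0 + 3·-4 + 2·4 + 1·4 = 0
  col t2: 3·4 + 3·-2 + 2·-3 + 1·0 = 0
  col t3: 3·-3 + 3·3 + 2·0 + 1·0 = 0
  col t4: 3·-2 + 3·0 + 2·2 + 1·2 = 0

y = (P0:3, P1:3, P2:2, P3:1)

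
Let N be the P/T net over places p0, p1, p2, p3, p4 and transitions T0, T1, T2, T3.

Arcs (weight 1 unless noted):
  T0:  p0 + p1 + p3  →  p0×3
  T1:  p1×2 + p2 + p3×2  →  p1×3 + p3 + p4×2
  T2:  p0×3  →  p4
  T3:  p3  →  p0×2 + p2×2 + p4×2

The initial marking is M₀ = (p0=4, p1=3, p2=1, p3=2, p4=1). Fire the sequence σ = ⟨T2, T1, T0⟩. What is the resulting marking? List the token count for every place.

step 1: fire T2:  (p0=4, p1=3, p2=1, p3=2, p4=1) → (p0=1, p1=3, p2=1, p3=2, p4=2)
step 2: fire T1:  (p0=1, p1=3, p2=1, p3=2, p4=2) → (p0=1, p1=4, p2=0, p3=1, p4=4)
step 3: fire T0:  (p0=1, p1=4, p2=0, p3=1, p4=4) → (p0=3, p1=3, p2=0, p3=0, p4=4)

(p0=3, p1=3, p2=0, p3=0, p4=4)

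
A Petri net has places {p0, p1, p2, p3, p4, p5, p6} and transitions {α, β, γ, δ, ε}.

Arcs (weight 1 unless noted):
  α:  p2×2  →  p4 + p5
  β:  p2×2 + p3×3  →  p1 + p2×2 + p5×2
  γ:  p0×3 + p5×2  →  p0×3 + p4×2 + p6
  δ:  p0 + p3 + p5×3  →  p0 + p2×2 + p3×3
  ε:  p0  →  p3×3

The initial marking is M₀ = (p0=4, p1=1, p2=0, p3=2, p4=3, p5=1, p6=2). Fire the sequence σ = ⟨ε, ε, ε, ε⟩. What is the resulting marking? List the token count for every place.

(p0=0, p1=1, p2=0, p3=14, p4=3, p5=1, p6=2)

step 1: fire ε:  (p0=4, p1=1, p2=0, p3=2, p4=3, p5=1, p6=2) → (p0=3, p1=1, p2=0, p3=5, p4=3, p5=1, p6=2)
step 2: fire ε:  (p0=3, p1=1, p2=0, p3=5, p4=3, p5=1, p6=2) → (p0=2, p1=1, p2=0, p3=8, p4=3, p5=1, p6=2)
step 3: fire ε:  (p0=2, p1=1, p2=0, p3=8, p4=3, p5=1, p6=2) → (p0=1, p1=1, p2=0, p3=11, p4=3, p5=1, p6=2)
step 4: fire ε:  (p0=1, p1=1, p2=0, p3=11, p4=3, p5=1, p6=2) → (p0=0, p1=1, p2=0, p3=14, p4=3, p5=1, p6=2)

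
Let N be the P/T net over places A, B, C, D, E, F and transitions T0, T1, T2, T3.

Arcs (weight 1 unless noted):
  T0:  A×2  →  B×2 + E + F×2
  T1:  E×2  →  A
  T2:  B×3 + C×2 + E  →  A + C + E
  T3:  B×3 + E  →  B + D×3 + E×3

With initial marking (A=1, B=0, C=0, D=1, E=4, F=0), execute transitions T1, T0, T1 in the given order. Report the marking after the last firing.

(A=1, B=2, C=0, D=1, E=1, F=2)

step 1: fire T1:  (A=1, B=0, C=0, D=1, E=4, F=0) → (A=2, B=0, C=0, D=1, E=2, F=0)
step 2: fire T0:  (A=2, B=0, C=0, D=1, E=2, F=0) → (A=0, B=2, C=0, D=1, E=3, F=2)
step 3: fire T1:  (A=0, B=2, C=0, D=1, E=3, F=2) → (A=1, B=2, C=0, D=1, E=1, F=2)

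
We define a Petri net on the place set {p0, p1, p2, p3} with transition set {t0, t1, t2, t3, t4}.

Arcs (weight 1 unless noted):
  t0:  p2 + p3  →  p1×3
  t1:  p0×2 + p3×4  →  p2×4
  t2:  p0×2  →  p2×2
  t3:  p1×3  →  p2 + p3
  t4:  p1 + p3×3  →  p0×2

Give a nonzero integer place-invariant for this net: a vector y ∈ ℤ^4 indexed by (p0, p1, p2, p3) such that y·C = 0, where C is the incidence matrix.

y = (p0:2, p1:1, p2:2, p3:1)

Incidence matrix C (rows=places, cols=transitions):
       t0   t1   t2   t3   t4
   p0   0   -2   -2    0    2
   p1   3    0    0   -3   -1
   p2  -1    4    2    1    0
   p3  -1   -4    0    1   -3

Candidate y = [2, 1, 2, 1]; check y·C column-wise:
  col t0: 2·0 + 1·3 + 2·-1 + 1·-1 = 0
  col t1: 2·-2 + 1·0 + 2·4 + 1·-4 = 0
  col t2: 2·-2 + 1·0 + 2·2 + 1·0 = 0
  col t3: 2·0 + 1·-3 + 2·1 + 1·1 = 0
  col t4: 2·2 + 1·-1 + 2·0 + 1·-3 = 0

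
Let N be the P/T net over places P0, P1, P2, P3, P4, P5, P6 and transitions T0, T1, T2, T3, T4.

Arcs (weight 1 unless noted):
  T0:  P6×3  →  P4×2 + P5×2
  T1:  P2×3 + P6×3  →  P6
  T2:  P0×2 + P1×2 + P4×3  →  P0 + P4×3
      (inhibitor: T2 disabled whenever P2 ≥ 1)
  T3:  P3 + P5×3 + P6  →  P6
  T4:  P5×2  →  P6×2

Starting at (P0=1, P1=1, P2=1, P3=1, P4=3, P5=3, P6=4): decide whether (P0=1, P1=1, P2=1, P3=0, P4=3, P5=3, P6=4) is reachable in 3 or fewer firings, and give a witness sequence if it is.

depth 0: 1 marking
depth 1: 4 markings reached so far
depth 2: 6 markings reached so far
depth 3: 9 markings reached so far
target is not among the 9 markings reachable within 3 steps

NO — not reachable within 3 firings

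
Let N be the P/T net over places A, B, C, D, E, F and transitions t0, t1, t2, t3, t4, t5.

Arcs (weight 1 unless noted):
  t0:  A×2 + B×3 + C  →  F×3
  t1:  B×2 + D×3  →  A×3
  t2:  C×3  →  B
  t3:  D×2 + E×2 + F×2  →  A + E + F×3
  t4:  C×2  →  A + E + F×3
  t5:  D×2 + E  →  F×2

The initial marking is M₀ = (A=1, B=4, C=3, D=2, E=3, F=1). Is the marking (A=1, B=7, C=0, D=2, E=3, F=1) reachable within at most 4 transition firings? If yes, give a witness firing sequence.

NO — not reachable within 4 firings

depth 0: 1 marking
depth 1: 4 markings reached so far
depth 2: 8 markings reached so far
depth 3: 10 markings reached so far
depth 4: 10 markings reached so far
(frontier empty at depth 4; search complete)
target is not among the 10 markings reachable within 4 steps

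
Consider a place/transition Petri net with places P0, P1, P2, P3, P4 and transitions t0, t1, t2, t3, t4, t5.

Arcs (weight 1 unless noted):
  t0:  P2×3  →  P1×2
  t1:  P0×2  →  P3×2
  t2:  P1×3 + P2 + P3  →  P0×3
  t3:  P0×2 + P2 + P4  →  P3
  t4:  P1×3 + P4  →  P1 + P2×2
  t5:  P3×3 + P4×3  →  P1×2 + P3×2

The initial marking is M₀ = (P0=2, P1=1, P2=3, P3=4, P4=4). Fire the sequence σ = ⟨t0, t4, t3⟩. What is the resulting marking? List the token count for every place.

step 1: fire t0:  (P0=2, P1=1, P2=3, P3=4, P4=4) → (P0=2, P1=3, P2=0, P3=4, P4=4)
step 2: fire t4:  (P0=2, P1=3, P2=0, P3=4, P4=4) → (P0=2, P1=1, P2=2, P3=4, P4=3)
step 3: fire t3:  (P0=2, P1=1, P2=2, P3=4, P4=3) → (P0=0, P1=1, P2=1, P3=5, P4=2)

(P0=0, P1=1, P2=1, P3=5, P4=2)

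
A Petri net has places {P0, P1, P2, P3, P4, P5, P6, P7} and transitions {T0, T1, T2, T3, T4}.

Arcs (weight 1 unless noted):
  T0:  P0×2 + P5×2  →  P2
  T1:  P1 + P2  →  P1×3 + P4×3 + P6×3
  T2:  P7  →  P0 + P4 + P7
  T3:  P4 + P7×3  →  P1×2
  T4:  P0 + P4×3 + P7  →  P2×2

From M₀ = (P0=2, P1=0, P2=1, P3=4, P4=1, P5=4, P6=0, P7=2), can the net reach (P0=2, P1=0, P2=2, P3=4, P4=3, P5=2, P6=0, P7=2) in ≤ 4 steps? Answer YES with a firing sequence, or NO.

step 1: fire T0:  (P0=2, P1=0, P2=1, P3=4, P4=1, P5=4, P6=0, P7=2) → (P0=0, P1=0, P2=2, P3=4, P4=1, P5=2, P6=0, P7=2)
step 2: fire T2:  (P0=0, P1=0, P2=2, P3=4, P4=1, P5=2, P6=0, P7=2) → (P0=1, P1=0, P2=2, P3=4, P4=2, P5=2, P6=0, P7=2)
step 3: fire T2:  (P0=1, P1=0, P2=2, P3=4, P4=2, P5=2, P6=0, P7=2) → (P0=2, P1=0, P2=2, P3=4, P4=3, P5=2, P6=0, P7=2)

YES — reachable via ⟨T0, T2, T2⟩ (3 firings)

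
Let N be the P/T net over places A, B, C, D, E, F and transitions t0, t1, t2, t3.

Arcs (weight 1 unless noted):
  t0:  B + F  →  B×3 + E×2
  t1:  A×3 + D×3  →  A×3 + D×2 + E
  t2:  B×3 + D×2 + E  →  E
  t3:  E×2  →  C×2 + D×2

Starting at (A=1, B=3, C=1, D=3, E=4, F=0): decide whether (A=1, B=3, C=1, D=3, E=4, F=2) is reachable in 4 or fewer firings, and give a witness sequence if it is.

NO — not reachable within 4 firings

depth 0: 1 marking
depth 1: 3 markings reached so far
depth 2: 5 markings reached so far
depth 3: 6 markings reached so far
depth 4: 6 markings reached so far
(frontier empty at depth 4; search complete)
target is not among the 6 markings reachable within 4 steps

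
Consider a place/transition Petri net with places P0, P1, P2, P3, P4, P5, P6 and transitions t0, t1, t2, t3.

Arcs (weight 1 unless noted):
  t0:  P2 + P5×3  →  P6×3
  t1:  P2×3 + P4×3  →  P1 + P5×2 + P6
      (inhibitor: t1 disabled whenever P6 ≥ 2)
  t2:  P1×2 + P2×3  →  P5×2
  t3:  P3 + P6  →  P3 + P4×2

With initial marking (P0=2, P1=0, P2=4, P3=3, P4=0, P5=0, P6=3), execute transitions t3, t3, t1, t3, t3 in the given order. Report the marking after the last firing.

(P0=2, P1=1, P2=1, P3=3, P4=5, P5=2, P6=0)

step 1: fire t3:  (P0=2, P1=0, P2=4, P3=3, P4=0, P5=0, P6=3) → (P0=2, P1=0, P2=4, P3=3, P4=2, P5=0, P6=2)
step 2: fire t3:  (P0=2, P1=0, P2=4, P3=3, P4=2, P5=0, P6=2) → (P0=2, P1=0, P2=4, P3=3, P4=4, P5=0, P6=1)
step 3: fire t1:  (P0=2, P1=0, P2=4, P3=3, P4=4, P5=0, P6=1) → (P0=2, P1=1, P2=1, P3=3, P4=1, P5=2, P6=2)
step 4: fire t3:  (P0=2, P1=1, P2=1, P3=3, P4=1, P5=2, P6=2) → (P0=2, P1=1, P2=1, P3=3, P4=3, P5=2, P6=1)
step 5: fire t3:  (P0=2, P1=1, P2=1, P3=3, P4=3, P5=2, P6=1) → (P0=2, P1=1, P2=1, P3=3, P4=5, P5=2, P6=0)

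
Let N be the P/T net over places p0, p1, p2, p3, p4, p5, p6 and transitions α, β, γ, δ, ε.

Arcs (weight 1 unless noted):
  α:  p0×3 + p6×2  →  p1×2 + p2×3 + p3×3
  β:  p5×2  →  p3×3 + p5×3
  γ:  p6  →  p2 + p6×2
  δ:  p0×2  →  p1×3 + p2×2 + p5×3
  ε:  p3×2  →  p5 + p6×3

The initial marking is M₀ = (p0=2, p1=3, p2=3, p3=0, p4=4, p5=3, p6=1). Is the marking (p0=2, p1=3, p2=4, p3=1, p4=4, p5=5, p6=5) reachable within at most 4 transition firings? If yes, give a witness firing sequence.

YES — reachable via ⟨β, γ, ε⟩ (3 firings)

step 1: fire β:  (p0=2, p1=3, p2=3, p3=0, p4=4, p5=3, p6=1) → (p0=2, p1=3, p2=3, p3=3, p4=4, p5=4, p6=1)
step 2: fire γ:  (p0=2, p1=3, p2=3, p3=3, p4=4, p5=4, p6=1) → (p0=2, p1=3, p2=4, p3=3, p4=4, p5=4, p6=2)
step 3: fire ε:  (p0=2, p1=3, p2=4, p3=3, p4=4, p5=4, p6=2) → (p0=2, p1=3, p2=4, p3=1, p4=4, p5=5, p6=5)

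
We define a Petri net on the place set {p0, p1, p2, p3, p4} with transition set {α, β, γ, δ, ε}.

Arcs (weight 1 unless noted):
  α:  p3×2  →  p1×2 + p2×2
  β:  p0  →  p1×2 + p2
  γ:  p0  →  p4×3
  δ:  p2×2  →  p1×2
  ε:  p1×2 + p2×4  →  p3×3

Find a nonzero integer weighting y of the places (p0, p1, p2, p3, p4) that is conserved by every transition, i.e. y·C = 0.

y = (p0:3, p1:1, p2:1, p3:2, p4:1)

Incidence matrix C (rows=places, cols=transitions):
        α    β    γ    δ    ε
   p0   0   -1   -1    0    0
   p1   2    2    0    2   -2
   p2   2    1    0   -2   -4
   p3  -2    0    0    0    3
   p4   0    0    3    0    0

Candidate y = [3, 1, 1, 2, 1]; check y·C column-wise:
  col α: 3·0 + 1·2 + 1·2 + 2·-2 + 1·0 = 0
  col β: 3·-1 + 1·2 + 1·1 + 2·0 + 1·0 = 0
  col γ: 3·-1 + 1·0 + 1·0 + 2·0 + 1·3 = 0
  col δ: 3·0 + 1·2 + 1·-2 + 2·0 + 1·0 = 0
  col ε: 3·0 + 1·-2 + 1·-4 + 2·3 + 1·0 = 0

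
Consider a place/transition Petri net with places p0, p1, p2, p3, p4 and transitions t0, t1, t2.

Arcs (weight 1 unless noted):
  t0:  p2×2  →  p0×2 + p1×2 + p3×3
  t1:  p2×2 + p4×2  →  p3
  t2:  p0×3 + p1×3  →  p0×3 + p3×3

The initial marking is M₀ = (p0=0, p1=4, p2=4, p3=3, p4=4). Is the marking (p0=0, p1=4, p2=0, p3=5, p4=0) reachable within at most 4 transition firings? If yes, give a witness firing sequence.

YES — reachable via ⟨t1, t1⟩ (2 firings)

step 1: fire t1:  (p0=0, p1=4, p2=4, p3=3, p4=4) → (p0=0, p1=4, p2=2, p3=4, p4=2)
step 2: fire t1:  (p0=0, p1=4, p2=2, p3=4, p4=2) → (p0=0, p1=4, p2=0, p3=5, p4=0)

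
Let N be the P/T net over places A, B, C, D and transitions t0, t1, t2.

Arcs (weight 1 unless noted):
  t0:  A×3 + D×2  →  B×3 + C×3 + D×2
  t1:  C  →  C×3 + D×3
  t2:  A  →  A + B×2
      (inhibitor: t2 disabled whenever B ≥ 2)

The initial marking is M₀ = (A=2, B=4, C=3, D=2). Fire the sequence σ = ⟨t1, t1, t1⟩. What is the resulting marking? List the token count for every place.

step 1: fire t1:  (A=2, B=4, C=3, D=2) → (A=2, B=4, C=5, D=5)
step 2: fire t1:  (A=2, B=4, C=5, D=5) → (A=2, B=4, C=7, D=8)
step 3: fire t1:  (A=2, B=4, C=7, D=8) → (A=2, B=4, C=9, D=11)

(A=2, B=4, C=9, D=11)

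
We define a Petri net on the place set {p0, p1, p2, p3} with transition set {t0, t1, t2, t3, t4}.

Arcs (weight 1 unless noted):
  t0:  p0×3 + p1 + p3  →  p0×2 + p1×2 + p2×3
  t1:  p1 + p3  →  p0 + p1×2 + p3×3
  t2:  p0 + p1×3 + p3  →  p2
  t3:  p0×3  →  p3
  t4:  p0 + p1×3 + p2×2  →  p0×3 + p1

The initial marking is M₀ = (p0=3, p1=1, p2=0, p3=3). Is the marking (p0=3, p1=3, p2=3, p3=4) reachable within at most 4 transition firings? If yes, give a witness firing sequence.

step 1: fire t0:  (p0=3, p1=1, p2=0, p3=3) → (p0=2, p1=2, p2=3, p3=2)
step 2: fire t1:  (p0=2, p1=2, p2=3, p3=2) → (p0=3, p1=3, p2=3, p3=4)

YES — reachable via ⟨t0, t1⟩ (2 firings)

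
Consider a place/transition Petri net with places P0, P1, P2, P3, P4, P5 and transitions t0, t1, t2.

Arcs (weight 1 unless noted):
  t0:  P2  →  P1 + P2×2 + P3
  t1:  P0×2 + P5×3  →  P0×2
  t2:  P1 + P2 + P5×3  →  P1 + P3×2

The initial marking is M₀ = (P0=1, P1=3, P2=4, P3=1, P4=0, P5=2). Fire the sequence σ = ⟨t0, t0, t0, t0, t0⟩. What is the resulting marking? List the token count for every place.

step 1: fire t0:  (P0=1, P1=3, P2=4, P3=1, P4=0, P5=2) → (P0=1, P1=4, P2=5, P3=2, P4=0, P5=2)
step 2: fire t0:  (P0=1, P1=4, P2=5, P3=2, P4=0, P5=2) → (P0=1, P1=5, P2=6, P3=3, P4=0, P5=2)
step 3: fire t0:  (P0=1, P1=5, P2=6, P3=3, P4=0, P5=2) → (P0=1, P1=6, P2=7, P3=4, P4=0, P5=2)
step 4: fire t0:  (P0=1, P1=6, P2=7, P3=4, P4=0, P5=2) → (P0=1, P1=7, P2=8, P3=5, P4=0, P5=2)
step 5: fire t0:  (P0=1, P1=7, P2=8, P3=5, P4=0, P5=2) → (P0=1, P1=8, P2=9, P3=6, P4=0, P5=2)

(P0=1, P1=8, P2=9, P3=6, P4=0, P5=2)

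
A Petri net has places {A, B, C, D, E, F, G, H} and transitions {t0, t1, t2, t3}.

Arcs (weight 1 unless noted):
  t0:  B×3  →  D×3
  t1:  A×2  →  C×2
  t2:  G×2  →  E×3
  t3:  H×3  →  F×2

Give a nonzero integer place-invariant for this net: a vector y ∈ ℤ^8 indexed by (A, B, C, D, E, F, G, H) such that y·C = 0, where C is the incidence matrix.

Incidence matrix C (rows=places, cols=transitions):
       t0   t1   t2   t3
    A   0   -2    0    0
    B  -3    0    0    0
    C   0    2    0    0
    D   3    0    0    0
    E   0    0    3    0
    F   0    0    0    2
    G   0    0   -2    0
    H   0    0    0   -3

Candidate y = [1, 0, 1, 0, 0, 0, 0, 0]; check y·C column-wise:
  col t0: 1·0 + 0·-3 + 1·0 + 0·3 = 0
  col t1: 1·-2 + 1·2 = 0
  col t2: 1·0 + 1·0 + 0·3 + 0·-2 = 0
  col t3: 1·0 + 1·0 + 0·2 + 0·-3 = 0

y = (A:1, B:0, C:1, D:0, E:0, F:0, G:0, H:0)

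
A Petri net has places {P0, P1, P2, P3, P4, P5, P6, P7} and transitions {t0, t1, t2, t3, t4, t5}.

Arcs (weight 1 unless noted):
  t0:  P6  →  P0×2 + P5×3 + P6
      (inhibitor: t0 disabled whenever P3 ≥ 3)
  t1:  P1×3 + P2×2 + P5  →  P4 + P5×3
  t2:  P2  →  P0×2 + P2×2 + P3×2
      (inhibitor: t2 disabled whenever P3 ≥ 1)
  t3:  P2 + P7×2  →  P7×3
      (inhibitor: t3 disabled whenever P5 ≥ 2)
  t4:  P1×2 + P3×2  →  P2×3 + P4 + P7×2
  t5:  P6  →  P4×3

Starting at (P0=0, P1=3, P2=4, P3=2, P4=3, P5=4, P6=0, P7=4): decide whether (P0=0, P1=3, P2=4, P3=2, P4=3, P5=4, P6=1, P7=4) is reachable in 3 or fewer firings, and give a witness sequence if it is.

NO — not reachable within 3 firings

depth 0: 1 marking
depth 1: 3 markings reached so far
depth 2: 4 markings reached so far
depth 3: 4 markings reached so far
(frontier empty at depth 3; search complete)
target is not among the 4 markings reachable within 3 steps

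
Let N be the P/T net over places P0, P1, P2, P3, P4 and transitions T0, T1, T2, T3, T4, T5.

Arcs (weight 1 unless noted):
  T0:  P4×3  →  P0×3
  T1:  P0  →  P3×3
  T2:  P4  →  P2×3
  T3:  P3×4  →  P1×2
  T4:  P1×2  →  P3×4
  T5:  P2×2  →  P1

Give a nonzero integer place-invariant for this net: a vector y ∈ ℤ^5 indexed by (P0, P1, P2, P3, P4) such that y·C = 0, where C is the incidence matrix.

Incidence matrix C (rows=places, cols=transitions):
       T0   T1   T2   T3   T4   T5
   P0   3   -1    0    0    0    0
   P1   0    0    0    2   -2    1
   P2   0    0    3    0    0   -2
   P3   0    3    0   -4    4    0
   P4  -3    0   -1    0    0    0

Candidate y = [3, 2, 1, 1, 3]; check y·C column-wise:
  col T0: 3·3 + 2·0 + 1·0 + 1·0 + 3·-3 = 0
  col T1: 3·-1 + 2·0 + 1·0 + 1·3 + 3·0 = 0
  col T2: 3·0 + 2·0 + 1·3 + 1·0 + 3·-1 = 0
  col T3: 3·0 + 2·2 + 1·0 + 1·-4 + 3·0 = 0
  col T4: 3·0 + 2·-2 + 1·0 + 1·4 + 3·0 = 0
  col T5: 3·0 + 2·1 + 1·-2 + 1·0 + 3·0 = 0

y = (P0:3, P1:2, P2:1, P3:1, P4:3)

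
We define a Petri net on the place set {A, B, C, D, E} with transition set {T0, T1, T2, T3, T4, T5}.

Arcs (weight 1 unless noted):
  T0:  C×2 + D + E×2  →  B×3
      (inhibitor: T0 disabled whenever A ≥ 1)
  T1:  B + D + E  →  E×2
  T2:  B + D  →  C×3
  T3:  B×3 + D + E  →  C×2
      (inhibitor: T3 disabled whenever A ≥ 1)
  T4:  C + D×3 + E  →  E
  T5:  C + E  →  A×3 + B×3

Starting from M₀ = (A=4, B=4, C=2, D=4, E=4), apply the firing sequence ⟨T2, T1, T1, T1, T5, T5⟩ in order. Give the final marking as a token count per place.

step 1: fire T2:  (A=4, B=4, C=2, D=4, E=4) → (A=4, B=3, C=5, D=3, E=4)
step 2: fire T1:  (A=4, B=3, C=5, D=3, E=4) → (A=4, B=2, C=5, D=2, E=5)
step 3: fire T1:  (A=4, B=2, C=5, D=2, E=5) → (A=4, B=1, C=5, D=1, E=6)
step 4: fire T1:  (A=4, B=1, C=5, D=1, E=6) → (A=4, B=0, C=5, D=0, E=7)
step 5: fire T5:  (A=4, B=0, C=5, D=0, E=7) → (A=7, B=3, C=4, D=0, E=6)
step 6: fire T5:  (A=7, B=3, C=4, D=0, E=6) → (A=10, B=6, C=3, D=0, E=5)

(A=10, B=6, C=3, D=0, E=5)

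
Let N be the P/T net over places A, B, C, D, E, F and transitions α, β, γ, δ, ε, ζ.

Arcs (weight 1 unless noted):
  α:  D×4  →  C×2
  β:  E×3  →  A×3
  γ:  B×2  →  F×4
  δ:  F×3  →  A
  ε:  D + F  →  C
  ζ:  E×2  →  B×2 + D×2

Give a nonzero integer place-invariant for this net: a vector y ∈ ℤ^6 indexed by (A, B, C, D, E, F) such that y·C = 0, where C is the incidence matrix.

Incidence matrix C (rows=places, cols=transitions):
        α    β    γ    δ    ε    ζ
    A   0    3    0    1    0    0
    B   0    0   -2    0    0    2
    C   2    0    0    0    1    0
    D  -4    0    0    0   -1    2
    E   0   -3    0    0    0   -2
    F   0    0    4   -3   -1    0

Candidate y = [3, 2, 2, 1, 3, 1]; check y·C column-wise:
  col α: 3·0 + 2·0 + 2·2 + 1·-4 + 3·0 + 1·0 = 0
  col β: 3·3 + 2·0 + 2·0 + 1·0 + 3·-3 + 1·0 = 0
  col γ: 3·0 + 2·-2 + 2·0 + 1·0 + 3·0 + 1·4 = 0
  col δ: 3·1 + 2·0 + 2·0 + 1·0 + 3·0 + 1·-3 = 0
  col ε: 3·0 + 2·0 + 2·1 + 1·-1 + 3·0 + 1·-1 = 0
  col ζ: 3·0 + 2·2 + 2·0 + 1·2 + 3·-2 + 1·0 = 0

y = (A:3, B:2, C:2, D:1, E:3, F:1)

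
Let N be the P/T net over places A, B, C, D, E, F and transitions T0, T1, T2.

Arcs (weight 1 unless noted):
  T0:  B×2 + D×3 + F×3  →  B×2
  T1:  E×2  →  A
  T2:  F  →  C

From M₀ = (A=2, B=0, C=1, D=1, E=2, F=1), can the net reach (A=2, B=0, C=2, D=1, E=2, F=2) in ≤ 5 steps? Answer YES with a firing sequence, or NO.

depth 0: 1 marking
depth 1: 3 markings reached so far
depth 2: 4 markings reached so far
depth 3: 4 markings reached so far
(frontier empty at depth 3; search complete)
target is not among the 4 markings reachable within 5 steps

NO — not reachable within 5 firings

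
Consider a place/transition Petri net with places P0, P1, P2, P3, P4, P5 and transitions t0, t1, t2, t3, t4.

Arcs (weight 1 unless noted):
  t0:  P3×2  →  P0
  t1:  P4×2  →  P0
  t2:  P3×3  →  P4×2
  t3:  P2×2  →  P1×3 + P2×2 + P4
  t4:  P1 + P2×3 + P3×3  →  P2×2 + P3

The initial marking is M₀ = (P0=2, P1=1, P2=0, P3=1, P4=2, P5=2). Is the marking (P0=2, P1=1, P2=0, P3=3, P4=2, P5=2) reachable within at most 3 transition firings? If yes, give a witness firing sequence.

NO — not reachable within 3 firings

depth 0: 1 marking
depth 1: 2 markings reached so far
depth 2: 2 markings reached so far
(frontier empty at depth 2; search complete)
target is not among the 2 markings reachable within 3 steps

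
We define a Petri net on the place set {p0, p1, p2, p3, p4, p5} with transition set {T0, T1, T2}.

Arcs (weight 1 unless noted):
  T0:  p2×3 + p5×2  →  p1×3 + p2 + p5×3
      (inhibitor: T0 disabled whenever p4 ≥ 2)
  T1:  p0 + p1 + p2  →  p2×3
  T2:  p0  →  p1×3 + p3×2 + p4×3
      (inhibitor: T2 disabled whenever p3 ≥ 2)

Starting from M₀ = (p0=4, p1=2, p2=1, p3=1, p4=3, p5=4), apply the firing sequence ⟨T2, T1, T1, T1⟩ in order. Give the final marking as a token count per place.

step 1: fire T2:  (p0=4, p1=2, p2=1, p3=1, p4=3, p5=4) → (p0=3, p1=5, p2=1, p3=3, p4=6, p5=4)
step 2: fire T1:  (p0=3, p1=5, p2=1, p3=3, p4=6, p5=4) → (p0=2, p1=4, p2=3, p3=3, p4=6, p5=4)
step 3: fire T1:  (p0=2, p1=4, p2=3, p3=3, p4=6, p5=4) → (p0=1, p1=3, p2=5, p3=3, p4=6, p5=4)
step 4: fire T1:  (p0=1, p1=3, p2=5, p3=3, p4=6, p5=4) → (p0=0, p1=2, p2=7, p3=3, p4=6, p5=4)

(p0=0, p1=2, p2=7, p3=3, p4=6, p5=4)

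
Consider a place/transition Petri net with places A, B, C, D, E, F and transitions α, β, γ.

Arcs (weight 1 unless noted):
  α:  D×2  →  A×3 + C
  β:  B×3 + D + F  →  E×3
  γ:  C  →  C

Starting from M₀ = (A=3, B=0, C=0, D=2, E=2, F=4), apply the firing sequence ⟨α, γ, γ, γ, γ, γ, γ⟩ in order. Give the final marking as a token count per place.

(A=6, B=0, C=1, D=0, E=2, F=4)

step 1: fire α:  (A=3, B=0, C=0, D=2, E=2, F=4) → (A=6, B=0, C=1, D=0, E=2, F=4)
step 2: fire γ:  (A=6, B=0, C=1, D=0, E=2, F=4) → (A=6, B=0, C=1, D=0, E=2, F=4)
step 3: fire γ:  (A=6, B=0, C=1, D=0, E=2, F=4) → (A=6, B=0, C=1, D=0, E=2, F=4)
step 4: fire γ:  (A=6, B=0, C=1, D=0, E=2, F=4) → (A=6, B=0, C=1, D=0, E=2, F=4)
step 5: fire γ:  (A=6, B=0, C=1, D=0, E=2, F=4) → (A=6, B=0, C=1, D=0, E=2, F=4)
step 6: fire γ:  (A=6, B=0, C=1, D=0, E=2, F=4) → (A=6, B=0, C=1, D=0, E=2, F=4)
step 7: fire γ:  (A=6, B=0, C=1, D=0, E=2, F=4) → (A=6, B=0, C=1, D=0, E=2, F=4)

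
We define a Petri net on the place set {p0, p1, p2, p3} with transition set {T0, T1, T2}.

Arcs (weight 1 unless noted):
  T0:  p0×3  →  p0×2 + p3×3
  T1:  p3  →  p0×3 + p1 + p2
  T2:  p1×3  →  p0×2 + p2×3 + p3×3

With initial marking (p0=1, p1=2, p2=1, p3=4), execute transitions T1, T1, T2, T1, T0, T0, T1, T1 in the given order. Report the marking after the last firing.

(p0=16, p1=4, p2=9, p3=8)

step 1: fire T1:  (p0=1, p1=2, p2=1, p3=4) → (p0=4, p1=3, p2=2, p3=3)
step 2: fire T1:  (p0=4, p1=3, p2=2, p3=3) → (p0=7, p1=4, p2=3, p3=2)
step 3: fire T2:  (p0=7, p1=4, p2=3, p3=2) → (p0=9, p1=1, p2=6, p3=5)
step 4: fire T1:  (p0=9, p1=1, p2=6, p3=5) → (p0=12, p1=2, p2=7, p3=4)
step 5: fire T0:  (p0=12, p1=2, p2=7, p3=4) → (p0=11, p1=2, p2=7, p3=7)
step 6: fire T0:  (p0=11, p1=2, p2=7, p3=7) → (p0=10, p1=2, p2=7, p3=10)
step 7: fire T1:  (p0=10, p1=2, p2=7, p3=10) → (p0=13, p1=3, p2=8, p3=9)
step 8: fire T1:  (p0=13, p1=3, p2=8, p3=9) → (p0=16, p1=4, p2=9, p3=8)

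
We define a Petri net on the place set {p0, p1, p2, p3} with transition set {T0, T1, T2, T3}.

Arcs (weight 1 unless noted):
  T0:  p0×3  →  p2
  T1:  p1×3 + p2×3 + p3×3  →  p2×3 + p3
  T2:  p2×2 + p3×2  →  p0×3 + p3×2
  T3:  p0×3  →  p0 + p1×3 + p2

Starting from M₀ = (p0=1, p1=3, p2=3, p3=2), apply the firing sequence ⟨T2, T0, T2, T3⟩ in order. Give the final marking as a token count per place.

step 1: fire T2:  (p0=1, p1=3, p2=3, p3=2) → (p0=4, p1=3, p2=1, p3=2)
step 2: fire T0:  (p0=4, p1=3, p2=1, p3=2) → (p0=1, p1=3, p2=2, p3=2)
step 3: fire T2:  (p0=1, p1=3, p2=2, p3=2) → (p0=4, p1=3, p2=0, p3=2)
step 4: fire T3:  (p0=4, p1=3, p2=0, p3=2) → (p0=2, p1=6, p2=1, p3=2)

(p0=2, p1=6, p2=1, p3=2)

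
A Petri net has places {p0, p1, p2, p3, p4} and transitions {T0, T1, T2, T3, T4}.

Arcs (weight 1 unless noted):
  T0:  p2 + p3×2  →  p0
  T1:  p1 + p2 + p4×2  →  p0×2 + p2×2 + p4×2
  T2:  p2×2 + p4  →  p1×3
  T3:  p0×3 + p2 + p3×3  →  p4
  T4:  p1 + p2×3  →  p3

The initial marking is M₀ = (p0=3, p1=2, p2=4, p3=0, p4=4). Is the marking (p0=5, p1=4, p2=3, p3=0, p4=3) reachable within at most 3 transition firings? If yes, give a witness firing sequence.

YES — reachable via ⟨T1, T2⟩ (2 firings)

step 1: fire T1:  (p0=3, p1=2, p2=4, p3=0, p4=4) → (p0=5, p1=1, p2=5, p3=0, p4=4)
step 2: fire T2:  (p0=5, p1=1, p2=5, p3=0, p4=4) → (p0=5, p1=4, p2=3, p3=0, p4=3)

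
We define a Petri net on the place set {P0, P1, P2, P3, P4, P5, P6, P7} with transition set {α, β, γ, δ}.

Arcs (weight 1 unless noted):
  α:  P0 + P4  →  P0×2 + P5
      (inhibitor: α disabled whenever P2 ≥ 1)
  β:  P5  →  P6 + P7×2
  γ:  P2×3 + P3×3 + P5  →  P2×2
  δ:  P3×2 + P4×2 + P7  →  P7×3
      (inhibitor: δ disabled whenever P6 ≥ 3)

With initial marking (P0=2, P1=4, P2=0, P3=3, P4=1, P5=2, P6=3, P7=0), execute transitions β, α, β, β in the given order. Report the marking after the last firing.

step 1: fire β:  (P0=2, P1=4, P2=0, P3=3, P4=1, P5=2, P6=3, P7=0) → (P0=2, P1=4, P2=0, P3=3, P4=1, P5=1, P6=4, P7=2)
step 2: fire α:  (P0=2, P1=4, P2=0, P3=3, P4=1, P5=1, P6=4, P7=2) → (P0=3, P1=4, P2=0, P3=3, P4=0, P5=2, P6=4, P7=2)
step 3: fire β:  (P0=3, P1=4, P2=0, P3=3, P4=0, P5=2, P6=4, P7=2) → (P0=3, P1=4, P2=0, P3=3, P4=0, P5=1, P6=5, P7=4)
step 4: fire β:  (P0=3, P1=4, P2=0, P3=3, P4=0, P5=1, P6=5, P7=4) → (P0=3, P1=4, P2=0, P3=3, P4=0, P5=0, P6=6, P7=6)

(P0=3, P1=4, P2=0, P3=3, P4=0, P5=0, P6=6, P7=6)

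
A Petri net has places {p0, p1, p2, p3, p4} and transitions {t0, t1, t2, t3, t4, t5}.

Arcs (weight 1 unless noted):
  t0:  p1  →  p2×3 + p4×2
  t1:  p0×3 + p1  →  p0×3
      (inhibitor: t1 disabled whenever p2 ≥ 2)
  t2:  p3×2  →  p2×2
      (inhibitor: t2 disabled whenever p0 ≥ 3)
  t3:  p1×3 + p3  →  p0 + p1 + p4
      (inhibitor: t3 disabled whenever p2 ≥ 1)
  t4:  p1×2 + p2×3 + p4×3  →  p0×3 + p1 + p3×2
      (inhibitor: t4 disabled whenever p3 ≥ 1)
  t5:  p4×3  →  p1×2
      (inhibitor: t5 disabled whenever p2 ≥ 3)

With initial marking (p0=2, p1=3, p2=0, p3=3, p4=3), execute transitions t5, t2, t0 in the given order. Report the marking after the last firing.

(p0=2, p1=4, p2=5, p3=1, p4=2)

step 1: fire t5:  (p0=2, p1=3, p2=0, p3=3, p4=3) → (p0=2, p1=5, p2=0, p3=3, p4=0)
step 2: fire t2:  (p0=2, p1=5, p2=0, p3=3, p4=0) → (p0=2, p1=5, p2=2, p3=1, p4=0)
step 3: fire t0:  (p0=2, p1=5, p2=2, p3=1, p4=0) → (p0=2, p1=4, p2=5, p3=1, p4=2)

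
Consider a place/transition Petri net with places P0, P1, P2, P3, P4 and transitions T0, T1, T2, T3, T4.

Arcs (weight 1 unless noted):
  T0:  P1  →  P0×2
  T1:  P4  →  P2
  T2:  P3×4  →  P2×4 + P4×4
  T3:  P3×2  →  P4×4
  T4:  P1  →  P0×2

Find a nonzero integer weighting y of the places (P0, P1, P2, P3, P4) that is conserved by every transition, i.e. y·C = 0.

y = (P0:1, P1:2, P2:0, P3:0, P4:0)

Incidence matrix C (rows=places, cols=transitions):
       T0   T1   T2   T3   T4
   P0   2    0    0    0    2
   P1  -1    0    0    0   -1
   P2   0    1    4    0    0
   P3   0    0   -4   -2    0
   P4   0   -1    4    4    0

Candidate y = [1, 2, 0, 0, 0]; check y·C column-wise:
  col T0: 1·2 + 2·-1 = 0
  col T1: 1·0 + 2·0 + 0·1 + 0·-1 = 0
  col T2: 1·0 + 2·0 + 0·4 + 0·-4 + 0·4 = 0
  col T3: 1·0 + 2·0 + 0·-2 + 0·4 = 0
  col T4: 1·2 + 2·-1 = 0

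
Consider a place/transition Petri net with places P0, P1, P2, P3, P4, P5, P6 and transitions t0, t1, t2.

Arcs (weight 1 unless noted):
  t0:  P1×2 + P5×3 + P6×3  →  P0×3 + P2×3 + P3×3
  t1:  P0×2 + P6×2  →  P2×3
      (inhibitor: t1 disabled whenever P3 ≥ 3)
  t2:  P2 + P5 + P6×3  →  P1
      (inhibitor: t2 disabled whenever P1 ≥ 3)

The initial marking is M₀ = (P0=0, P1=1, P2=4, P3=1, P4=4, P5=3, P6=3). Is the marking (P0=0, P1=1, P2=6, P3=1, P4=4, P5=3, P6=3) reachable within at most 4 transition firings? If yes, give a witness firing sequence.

depth 0: 1 marking
depth 1: 2 markings reached so far
depth 2: 2 markings reached so far
(frontier empty at depth 2; search complete)
target is not among the 2 markings reachable within 4 steps

NO — not reachable within 4 firings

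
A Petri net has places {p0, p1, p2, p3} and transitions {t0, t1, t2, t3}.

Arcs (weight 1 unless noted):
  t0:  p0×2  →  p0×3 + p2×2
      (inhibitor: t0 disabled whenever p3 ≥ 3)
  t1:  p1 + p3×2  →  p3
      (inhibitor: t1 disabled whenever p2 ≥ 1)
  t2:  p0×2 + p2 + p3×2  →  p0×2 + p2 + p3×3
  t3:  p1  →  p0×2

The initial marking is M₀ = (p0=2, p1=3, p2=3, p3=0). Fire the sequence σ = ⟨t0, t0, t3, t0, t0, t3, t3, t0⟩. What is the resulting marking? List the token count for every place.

(p0=13, p1=0, p2=13, p3=0)

step 1: fire t0:  (p0=2, p1=3, p2=3, p3=0) → (p0=3, p1=3, p2=5, p3=0)
step 2: fire t0:  (p0=3, p1=3, p2=5, p3=0) → (p0=4, p1=3, p2=7, p3=0)
step 3: fire t3:  (p0=4, p1=3, p2=7, p3=0) → (p0=6, p1=2, p2=7, p3=0)
step 4: fire t0:  (p0=6, p1=2, p2=7, p3=0) → (p0=7, p1=2, p2=9, p3=0)
step 5: fire t0:  (p0=7, p1=2, p2=9, p3=0) → (p0=8, p1=2, p2=11, p3=0)
step 6: fire t3:  (p0=8, p1=2, p2=11, p3=0) → (p0=10, p1=1, p2=11, p3=0)
step 7: fire t3:  (p0=10, p1=1, p2=11, p3=0) → (p0=12, p1=0, p2=11, p3=0)
step 8: fire t0:  (p0=12, p1=0, p2=11, p3=0) → (p0=13, p1=0, p2=13, p3=0)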